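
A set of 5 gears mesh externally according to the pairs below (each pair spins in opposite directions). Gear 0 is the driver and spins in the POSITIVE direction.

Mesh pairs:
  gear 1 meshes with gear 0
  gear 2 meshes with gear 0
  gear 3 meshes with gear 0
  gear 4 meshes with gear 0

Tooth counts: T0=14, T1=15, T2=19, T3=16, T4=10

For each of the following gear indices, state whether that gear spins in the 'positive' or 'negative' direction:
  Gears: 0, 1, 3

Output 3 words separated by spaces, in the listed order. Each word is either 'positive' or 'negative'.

Answer: positive negative negative

Derivation:
Gear 0 (driver): positive (depth 0)
  gear 1: meshes with gear 0 -> depth 1 -> negative (opposite of gear 0)
  gear 2: meshes with gear 0 -> depth 1 -> negative (opposite of gear 0)
  gear 3: meshes with gear 0 -> depth 1 -> negative (opposite of gear 0)
  gear 4: meshes with gear 0 -> depth 1 -> negative (opposite of gear 0)
Queried indices 0, 1, 3 -> positive, negative, negative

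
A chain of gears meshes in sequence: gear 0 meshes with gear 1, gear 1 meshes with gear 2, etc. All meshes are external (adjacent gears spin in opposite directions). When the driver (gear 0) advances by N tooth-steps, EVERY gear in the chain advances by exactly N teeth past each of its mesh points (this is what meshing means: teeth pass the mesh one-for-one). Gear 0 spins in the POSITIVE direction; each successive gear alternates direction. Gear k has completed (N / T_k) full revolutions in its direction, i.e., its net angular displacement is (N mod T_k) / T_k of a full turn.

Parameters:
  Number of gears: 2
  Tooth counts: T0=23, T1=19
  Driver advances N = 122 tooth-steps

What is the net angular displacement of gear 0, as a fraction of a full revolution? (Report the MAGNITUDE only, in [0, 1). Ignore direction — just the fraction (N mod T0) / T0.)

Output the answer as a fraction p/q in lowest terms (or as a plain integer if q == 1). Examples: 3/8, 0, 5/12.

Answer: 7/23

Derivation:
Chain of 2 gears, tooth counts: [23, 19]
  gear 0: T0=23, direction=positive, advance = 122 mod 23 = 7 teeth = 7/23 turn
  gear 1: T1=19, direction=negative, advance = 122 mod 19 = 8 teeth = 8/19 turn
Gear 0: 122 mod 23 = 7
Fraction = 7 / 23 = 7/23 (gcd(7,23)=1) = 7/23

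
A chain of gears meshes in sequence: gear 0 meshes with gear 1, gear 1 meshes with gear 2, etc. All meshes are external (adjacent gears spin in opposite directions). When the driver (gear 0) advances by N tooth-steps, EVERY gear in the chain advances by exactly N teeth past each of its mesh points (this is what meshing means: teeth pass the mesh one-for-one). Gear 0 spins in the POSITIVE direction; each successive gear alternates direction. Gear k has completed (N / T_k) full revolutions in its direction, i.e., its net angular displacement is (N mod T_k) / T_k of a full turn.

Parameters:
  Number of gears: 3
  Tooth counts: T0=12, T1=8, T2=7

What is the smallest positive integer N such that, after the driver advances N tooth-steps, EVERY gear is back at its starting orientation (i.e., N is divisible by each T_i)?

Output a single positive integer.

Answer: 168

Derivation:
Gear k returns to start when N is a multiple of T_k.
All gears at start simultaneously when N is a common multiple of [12, 8, 7]; the smallest such N is lcm(12, 8, 7).
Start: lcm = T0 = 12
Fold in T1=8: gcd(12, 8) = 4; lcm(12, 8) = 12 * 8 / 4 = 96 / 4 = 24
Fold in T2=7: gcd(24, 7) = 1; lcm(24, 7) = 24 * 7 / 1 = 168 / 1 = 168
Full cycle length = 168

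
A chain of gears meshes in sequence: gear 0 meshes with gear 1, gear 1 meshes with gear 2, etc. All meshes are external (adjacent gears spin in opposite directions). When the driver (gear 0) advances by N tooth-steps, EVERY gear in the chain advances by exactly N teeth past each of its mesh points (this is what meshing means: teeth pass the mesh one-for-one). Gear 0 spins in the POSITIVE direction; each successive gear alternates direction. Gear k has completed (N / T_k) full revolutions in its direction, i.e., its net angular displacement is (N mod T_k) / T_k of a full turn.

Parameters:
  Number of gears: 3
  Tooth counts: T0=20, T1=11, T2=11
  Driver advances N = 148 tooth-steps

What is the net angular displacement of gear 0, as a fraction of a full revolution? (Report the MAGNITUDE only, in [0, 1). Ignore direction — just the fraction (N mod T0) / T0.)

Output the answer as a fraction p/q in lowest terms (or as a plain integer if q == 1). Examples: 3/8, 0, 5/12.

Chain of 3 gears, tooth counts: [20, 11, 11]
  gear 0: T0=20, direction=positive, advance = 148 mod 20 = 8 teeth = 8/20 turn
  gear 1: T1=11, direction=negative, advance = 148 mod 11 = 5 teeth = 5/11 turn
  gear 2: T2=11, direction=positive, advance = 148 mod 11 = 5 teeth = 5/11 turn
Gear 0: 148 mod 20 = 8
Fraction = 8 / 20 = 2/5 (gcd(8,20)=4) = 2/5

Answer: 2/5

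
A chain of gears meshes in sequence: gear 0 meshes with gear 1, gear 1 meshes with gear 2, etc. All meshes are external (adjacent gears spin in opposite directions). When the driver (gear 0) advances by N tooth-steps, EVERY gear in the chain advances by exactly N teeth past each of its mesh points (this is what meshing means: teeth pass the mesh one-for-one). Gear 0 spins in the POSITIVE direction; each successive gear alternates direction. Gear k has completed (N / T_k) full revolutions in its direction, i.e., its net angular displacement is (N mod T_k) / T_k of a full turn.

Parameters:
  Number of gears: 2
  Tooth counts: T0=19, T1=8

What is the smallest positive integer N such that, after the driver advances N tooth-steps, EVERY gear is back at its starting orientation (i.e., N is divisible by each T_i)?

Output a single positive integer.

Answer: 152

Derivation:
Gear k returns to start when N is a multiple of T_k.
All gears at start simultaneously when N is a common multiple of [19, 8]; the smallest such N is lcm(19, 8).
Start: lcm = T0 = 19
Fold in T1=8: gcd(19, 8) = 1; lcm(19, 8) = 19 * 8 / 1 = 152 / 1 = 152
Full cycle length = 152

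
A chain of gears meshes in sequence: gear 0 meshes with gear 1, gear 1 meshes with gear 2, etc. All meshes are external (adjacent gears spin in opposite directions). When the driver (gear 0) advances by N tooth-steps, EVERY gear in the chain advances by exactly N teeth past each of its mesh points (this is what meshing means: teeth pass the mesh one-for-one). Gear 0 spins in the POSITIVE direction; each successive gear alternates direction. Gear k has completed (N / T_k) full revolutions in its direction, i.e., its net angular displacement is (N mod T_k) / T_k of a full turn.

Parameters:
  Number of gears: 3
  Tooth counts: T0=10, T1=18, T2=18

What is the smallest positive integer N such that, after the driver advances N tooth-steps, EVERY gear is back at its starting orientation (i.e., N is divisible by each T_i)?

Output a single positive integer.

Gear k returns to start when N is a multiple of T_k.
All gears at start simultaneously when N is a common multiple of [10, 18, 18]; the smallest such N is lcm(10, 18, 18).
Start: lcm = T0 = 10
Fold in T1=18: gcd(10, 18) = 2; lcm(10, 18) = 10 * 18 / 2 = 180 / 2 = 90
Fold in T2=18: gcd(90, 18) = 18; lcm(90, 18) = 90 * 18 / 18 = 1620 / 18 = 90
Full cycle length = 90

Answer: 90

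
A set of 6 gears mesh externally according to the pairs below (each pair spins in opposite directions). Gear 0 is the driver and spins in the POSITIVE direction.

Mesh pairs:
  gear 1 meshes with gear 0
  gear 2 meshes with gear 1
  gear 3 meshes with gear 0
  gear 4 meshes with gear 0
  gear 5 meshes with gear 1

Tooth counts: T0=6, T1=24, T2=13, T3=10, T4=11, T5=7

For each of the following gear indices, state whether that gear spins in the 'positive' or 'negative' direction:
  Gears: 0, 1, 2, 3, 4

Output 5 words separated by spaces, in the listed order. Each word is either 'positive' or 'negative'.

Gear 0 (driver): positive (depth 0)
  gear 1: meshes with gear 0 -> depth 1 -> negative (opposite of gear 0)
  gear 2: meshes with gear 1 -> depth 2 -> positive (opposite of gear 1)
  gear 3: meshes with gear 0 -> depth 1 -> negative (opposite of gear 0)
  gear 4: meshes with gear 0 -> depth 1 -> negative (opposite of gear 0)
  gear 5: meshes with gear 1 -> depth 2 -> positive (opposite of gear 1)
Queried indices 0, 1, 2, 3, 4 -> positive, negative, positive, negative, negative

Answer: positive negative positive negative negative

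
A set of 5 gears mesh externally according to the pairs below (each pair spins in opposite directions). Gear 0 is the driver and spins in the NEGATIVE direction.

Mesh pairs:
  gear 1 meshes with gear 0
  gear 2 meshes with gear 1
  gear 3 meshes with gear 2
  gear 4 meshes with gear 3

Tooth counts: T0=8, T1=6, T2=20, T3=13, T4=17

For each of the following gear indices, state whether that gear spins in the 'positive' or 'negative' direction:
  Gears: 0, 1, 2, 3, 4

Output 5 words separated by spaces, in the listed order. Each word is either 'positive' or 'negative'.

Gear 0 (driver): negative (depth 0)
  gear 1: meshes with gear 0 -> depth 1 -> positive (opposite of gear 0)
  gear 2: meshes with gear 1 -> depth 2 -> negative (opposite of gear 1)
  gear 3: meshes with gear 2 -> depth 3 -> positive (opposite of gear 2)
  gear 4: meshes with gear 3 -> depth 4 -> negative (opposite of gear 3)
Queried indices 0, 1, 2, 3, 4 -> negative, positive, negative, positive, negative

Answer: negative positive negative positive negative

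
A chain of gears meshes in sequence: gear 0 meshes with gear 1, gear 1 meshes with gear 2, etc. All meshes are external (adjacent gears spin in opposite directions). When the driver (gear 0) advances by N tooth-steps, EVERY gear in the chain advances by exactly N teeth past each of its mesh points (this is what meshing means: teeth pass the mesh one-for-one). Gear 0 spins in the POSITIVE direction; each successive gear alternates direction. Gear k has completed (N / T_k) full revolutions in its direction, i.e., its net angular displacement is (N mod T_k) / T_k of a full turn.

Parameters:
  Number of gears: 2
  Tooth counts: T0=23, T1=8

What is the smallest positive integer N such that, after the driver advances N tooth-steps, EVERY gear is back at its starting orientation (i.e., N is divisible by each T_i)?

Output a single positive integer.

Gear k returns to start when N is a multiple of T_k.
All gears at start simultaneously when N is a common multiple of [23, 8]; the smallest such N is lcm(23, 8).
Start: lcm = T0 = 23
Fold in T1=8: gcd(23, 8) = 1; lcm(23, 8) = 23 * 8 / 1 = 184 / 1 = 184
Full cycle length = 184

Answer: 184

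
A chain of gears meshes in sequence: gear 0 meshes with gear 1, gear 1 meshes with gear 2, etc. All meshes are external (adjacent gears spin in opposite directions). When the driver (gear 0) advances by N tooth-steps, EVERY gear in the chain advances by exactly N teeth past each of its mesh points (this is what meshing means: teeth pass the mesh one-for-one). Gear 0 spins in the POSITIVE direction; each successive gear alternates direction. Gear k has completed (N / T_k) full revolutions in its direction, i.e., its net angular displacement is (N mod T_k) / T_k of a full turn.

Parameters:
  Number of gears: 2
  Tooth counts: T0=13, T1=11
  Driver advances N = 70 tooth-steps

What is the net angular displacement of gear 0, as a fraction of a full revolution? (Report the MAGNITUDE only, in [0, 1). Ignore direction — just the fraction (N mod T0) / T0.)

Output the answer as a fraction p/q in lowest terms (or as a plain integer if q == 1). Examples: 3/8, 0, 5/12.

Answer: 5/13

Derivation:
Chain of 2 gears, tooth counts: [13, 11]
  gear 0: T0=13, direction=positive, advance = 70 mod 13 = 5 teeth = 5/13 turn
  gear 1: T1=11, direction=negative, advance = 70 mod 11 = 4 teeth = 4/11 turn
Gear 0: 70 mod 13 = 5
Fraction = 5 / 13 = 5/13 (gcd(5,13)=1) = 5/13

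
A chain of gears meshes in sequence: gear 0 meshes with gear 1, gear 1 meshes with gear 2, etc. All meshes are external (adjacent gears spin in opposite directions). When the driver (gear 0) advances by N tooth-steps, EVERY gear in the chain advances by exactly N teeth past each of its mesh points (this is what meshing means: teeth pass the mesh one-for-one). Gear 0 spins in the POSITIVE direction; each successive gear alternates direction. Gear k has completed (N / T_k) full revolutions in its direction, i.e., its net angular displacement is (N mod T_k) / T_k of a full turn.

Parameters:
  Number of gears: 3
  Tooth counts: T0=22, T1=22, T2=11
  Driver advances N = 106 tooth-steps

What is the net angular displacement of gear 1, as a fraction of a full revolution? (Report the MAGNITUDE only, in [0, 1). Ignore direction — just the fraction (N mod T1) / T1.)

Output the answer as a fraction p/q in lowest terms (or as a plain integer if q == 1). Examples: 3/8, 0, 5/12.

Answer: 9/11

Derivation:
Chain of 3 gears, tooth counts: [22, 22, 11]
  gear 0: T0=22, direction=positive, advance = 106 mod 22 = 18 teeth = 18/22 turn
  gear 1: T1=22, direction=negative, advance = 106 mod 22 = 18 teeth = 18/22 turn
  gear 2: T2=11, direction=positive, advance = 106 mod 11 = 7 teeth = 7/11 turn
Gear 1: 106 mod 22 = 18
Fraction = 18 / 22 = 9/11 (gcd(18,22)=2) = 9/11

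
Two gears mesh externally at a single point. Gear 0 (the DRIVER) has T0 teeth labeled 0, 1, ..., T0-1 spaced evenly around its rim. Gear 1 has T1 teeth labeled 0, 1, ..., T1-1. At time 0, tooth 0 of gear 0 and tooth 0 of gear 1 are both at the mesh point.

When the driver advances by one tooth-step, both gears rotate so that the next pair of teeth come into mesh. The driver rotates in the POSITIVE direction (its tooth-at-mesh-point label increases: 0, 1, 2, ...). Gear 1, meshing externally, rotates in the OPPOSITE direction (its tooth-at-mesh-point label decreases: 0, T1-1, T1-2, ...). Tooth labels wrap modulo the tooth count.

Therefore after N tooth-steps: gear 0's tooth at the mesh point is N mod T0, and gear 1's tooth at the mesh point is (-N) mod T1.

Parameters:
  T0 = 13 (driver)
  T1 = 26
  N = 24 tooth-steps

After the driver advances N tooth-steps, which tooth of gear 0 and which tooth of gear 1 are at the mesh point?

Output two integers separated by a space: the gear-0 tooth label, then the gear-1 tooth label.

Gear 0 (driver, T0=13): tooth at mesh = N mod T0
  24 = 1 * 13 + 11, so 24 mod 13 = 11
  gear 0 tooth = 11
Gear 1 (driven, T1=26): tooth at mesh = (-N) mod T1
  24 = 0 * 26 + 24, so 24 mod 26 = 24
  (-24) mod 26 = (-24) mod 26 = 26 - 24 = 2
Mesh after 24 steps: gear-0 tooth 11 meets gear-1 tooth 2

Answer: 11 2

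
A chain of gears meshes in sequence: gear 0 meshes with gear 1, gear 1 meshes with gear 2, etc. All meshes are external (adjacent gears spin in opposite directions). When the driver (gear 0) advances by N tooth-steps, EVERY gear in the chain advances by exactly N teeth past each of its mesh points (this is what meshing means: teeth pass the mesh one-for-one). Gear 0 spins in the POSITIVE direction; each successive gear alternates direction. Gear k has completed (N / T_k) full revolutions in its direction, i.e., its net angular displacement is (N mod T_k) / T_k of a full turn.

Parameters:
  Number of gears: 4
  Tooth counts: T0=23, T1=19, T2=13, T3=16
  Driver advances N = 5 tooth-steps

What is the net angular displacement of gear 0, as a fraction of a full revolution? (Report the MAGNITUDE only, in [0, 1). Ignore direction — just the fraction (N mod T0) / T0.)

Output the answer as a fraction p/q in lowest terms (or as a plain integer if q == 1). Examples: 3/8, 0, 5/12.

Chain of 4 gears, tooth counts: [23, 19, 13, 16]
  gear 0: T0=23, direction=positive, advance = 5 mod 23 = 5 teeth = 5/23 turn
  gear 1: T1=19, direction=negative, advance = 5 mod 19 = 5 teeth = 5/19 turn
  gear 2: T2=13, direction=positive, advance = 5 mod 13 = 5 teeth = 5/13 turn
  gear 3: T3=16, direction=negative, advance = 5 mod 16 = 5 teeth = 5/16 turn
Gear 0: 5 mod 23 = 5
Fraction = 5 / 23 = 5/23 (gcd(5,23)=1) = 5/23

Answer: 5/23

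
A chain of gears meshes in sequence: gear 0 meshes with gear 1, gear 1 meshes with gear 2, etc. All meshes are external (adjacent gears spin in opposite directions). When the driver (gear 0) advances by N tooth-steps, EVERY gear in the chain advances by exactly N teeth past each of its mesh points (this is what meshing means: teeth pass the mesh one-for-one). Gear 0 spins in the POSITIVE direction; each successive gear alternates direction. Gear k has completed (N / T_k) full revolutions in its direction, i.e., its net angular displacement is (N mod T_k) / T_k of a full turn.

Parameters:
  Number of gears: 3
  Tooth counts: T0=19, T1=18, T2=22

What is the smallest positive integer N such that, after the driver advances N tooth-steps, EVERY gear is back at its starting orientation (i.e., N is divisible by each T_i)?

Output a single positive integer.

Answer: 3762

Derivation:
Gear k returns to start when N is a multiple of T_k.
All gears at start simultaneously when N is a common multiple of [19, 18, 22]; the smallest such N is lcm(19, 18, 22).
Start: lcm = T0 = 19
Fold in T1=18: gcd(19, 18) = 1; lcm(19, 18) = 19 * 18 / 1 = 342 / 1 = 342
Fold in T2=22: gcd(342, 22) = 2; lcm(342, 22) = 342 * 22 / 2 = 7524 / 2 = 3762
Full cycle length = 3762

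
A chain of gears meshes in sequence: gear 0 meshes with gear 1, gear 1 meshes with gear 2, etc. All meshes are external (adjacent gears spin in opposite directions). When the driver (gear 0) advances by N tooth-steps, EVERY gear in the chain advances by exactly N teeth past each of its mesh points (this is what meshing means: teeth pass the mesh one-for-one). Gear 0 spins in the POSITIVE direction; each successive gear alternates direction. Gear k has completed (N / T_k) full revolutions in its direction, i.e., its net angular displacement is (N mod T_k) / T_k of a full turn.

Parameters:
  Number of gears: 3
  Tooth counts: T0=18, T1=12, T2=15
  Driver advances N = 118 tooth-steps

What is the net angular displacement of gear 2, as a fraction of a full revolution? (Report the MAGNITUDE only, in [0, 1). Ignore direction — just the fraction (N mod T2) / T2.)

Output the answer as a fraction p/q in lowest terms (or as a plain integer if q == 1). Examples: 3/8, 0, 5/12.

Chain of 3 gears, tooth counts: [18, 12, 15]
  gear 0: T0=18, direction=positive, advance = 118 mod 18 = 10 teeth = 10/18 turn
  gear 1: T1=12, direction=negative, advance = 118 mod 12 = 10 teeth = 10/12 turn
  gear 2: T2=15, direction=positive, advance = 118 mod 15 = 13 teeth = 13/15 turn
Gear 2: 118 mod 15 = 13
Fraction = 13 / 15 = 13/15 (gcd(13,15)=1) = 13/15

Answer: 13/15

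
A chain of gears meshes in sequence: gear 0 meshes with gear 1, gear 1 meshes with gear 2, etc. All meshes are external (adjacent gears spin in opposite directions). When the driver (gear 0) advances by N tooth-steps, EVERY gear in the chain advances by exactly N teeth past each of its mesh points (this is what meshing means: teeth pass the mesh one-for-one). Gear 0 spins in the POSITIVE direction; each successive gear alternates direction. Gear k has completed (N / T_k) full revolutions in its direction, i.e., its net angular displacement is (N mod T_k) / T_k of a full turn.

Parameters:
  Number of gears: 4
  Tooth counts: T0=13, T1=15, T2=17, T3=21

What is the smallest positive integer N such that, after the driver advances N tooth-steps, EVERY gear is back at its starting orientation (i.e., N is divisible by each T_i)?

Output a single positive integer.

Gear k returns to start when N is a multiple of T_k.
All gears at start simultaneously when N is a common multiple of [13, 15, 17, 21]; the smallest such N is lcm(13, 15, 17, 21).
Start: lcm = T0 = 13
Fold in T1=15: gcd(13, 15) = 1; lcm(13, 15) = 13 * 15 / 1 = 195 / 1 = 195
Fold in T2=17: gcd(195, 17) = 1; lcm(195, 17) = 195 * 17 / 1 = 3315 / 1 = 3315
Fold in T3=21: gcd(3315, 21) = 3; lcm(3315, 21) = 3315 * 21 / 3 = 69615 / 3 = 23205
Full cycle length = 23205

Answer: 23205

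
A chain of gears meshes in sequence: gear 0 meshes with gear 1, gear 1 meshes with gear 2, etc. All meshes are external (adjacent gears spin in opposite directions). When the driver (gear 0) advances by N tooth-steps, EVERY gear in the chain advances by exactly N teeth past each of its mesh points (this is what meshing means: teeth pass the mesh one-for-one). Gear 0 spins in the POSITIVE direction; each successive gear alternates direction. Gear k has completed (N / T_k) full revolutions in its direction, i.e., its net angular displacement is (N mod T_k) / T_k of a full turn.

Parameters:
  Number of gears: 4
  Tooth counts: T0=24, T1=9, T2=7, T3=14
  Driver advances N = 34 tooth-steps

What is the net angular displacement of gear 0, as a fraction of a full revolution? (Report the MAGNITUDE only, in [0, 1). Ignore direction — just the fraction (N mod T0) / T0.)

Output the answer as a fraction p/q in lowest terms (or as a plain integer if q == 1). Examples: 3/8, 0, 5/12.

Chain of 4 gears, tooth counts: [24, 9, 7, 14]
  gear 0: T0=24, direction=positive, advance = 34 mod 24 = 10 teeth = 10/24 turn
  gear 1: T1=9, direction=negative, advance = 34 mod 9 = 7 teeth = 7/9 turn
  gear 2: T2=7, direction=positive, advance = 34 mod 7 = 6 teeth = 6/7 turn
  gear 3: T3=14, direction=negative, advance = 34 mod 14 = 6 teeth = 6/14 turn
Gear 0: 34 mod 24 = 10
Fraction = 10 / 24 = 5/12 (gcd(10,24)=2) = 5/12

Answer: 5/12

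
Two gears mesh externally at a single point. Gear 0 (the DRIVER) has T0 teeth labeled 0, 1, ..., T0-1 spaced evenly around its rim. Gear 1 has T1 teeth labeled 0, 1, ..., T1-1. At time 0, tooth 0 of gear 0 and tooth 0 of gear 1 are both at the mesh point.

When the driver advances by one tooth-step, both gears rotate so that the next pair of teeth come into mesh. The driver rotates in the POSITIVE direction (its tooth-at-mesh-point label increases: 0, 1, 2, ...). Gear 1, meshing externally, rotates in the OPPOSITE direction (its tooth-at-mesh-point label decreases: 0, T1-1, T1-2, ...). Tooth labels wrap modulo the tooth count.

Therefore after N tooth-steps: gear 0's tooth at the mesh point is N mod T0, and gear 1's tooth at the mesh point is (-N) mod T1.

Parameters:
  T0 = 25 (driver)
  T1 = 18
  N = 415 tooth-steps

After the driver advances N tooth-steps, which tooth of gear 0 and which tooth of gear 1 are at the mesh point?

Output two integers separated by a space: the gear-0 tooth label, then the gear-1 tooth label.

Answer: 15 17

Derivation:
Gear 0 (driver, T0=25): tooth at mesh = N mod T0
  415 = 16 * 25 + 15, so 415 mod 25 = 15
  gear 0 tooth = 15
Gear 1 (driven, T1=18): tooth at mesh = (-N) mod T1
  415 = 23 * 18 + 1, so 415 mod 18 = 1
  (-415) mod 18 = (-1) mod 18 = 18 - 1 = 17
Mesh after 415 steps: gear-0 tooth 15 meets gear-1 tooth 17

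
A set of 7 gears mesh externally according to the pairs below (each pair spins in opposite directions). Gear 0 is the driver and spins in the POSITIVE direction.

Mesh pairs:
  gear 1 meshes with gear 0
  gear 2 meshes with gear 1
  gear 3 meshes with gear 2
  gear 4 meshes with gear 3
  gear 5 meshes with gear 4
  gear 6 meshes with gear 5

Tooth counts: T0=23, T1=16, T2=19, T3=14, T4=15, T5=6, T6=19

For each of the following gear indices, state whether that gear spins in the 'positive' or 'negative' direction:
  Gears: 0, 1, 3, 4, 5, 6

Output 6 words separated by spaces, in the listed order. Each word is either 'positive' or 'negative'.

Gear 0 (driver): positive (depth 0)
  gear 1: meshes with gear 0 -> depth 1 -> negative (opposite of gear 0)
  gear 2: meshes with gear 1 -> depth 2 -> positive (opposite of gear 1)
  gear 3: meshes with gear 2 -> depth 3 -> negative (opposite of gear 2)
  gear 4: meshes with gear 3 -> depth 4 -> positive (opposite of gear 3)
  gear 5: meshes with gear 4 -> depth 5 -> negative (opposite of gear 4)
  gear 6: meshes with gear 5 -> depth 6 -> positive (opposite of gear 5)
Queried indices 0, 1, 3, 4, 5, 6 -> positive, negative, negative, positive, negative, positive

Answer: positive negative negative positive negative positive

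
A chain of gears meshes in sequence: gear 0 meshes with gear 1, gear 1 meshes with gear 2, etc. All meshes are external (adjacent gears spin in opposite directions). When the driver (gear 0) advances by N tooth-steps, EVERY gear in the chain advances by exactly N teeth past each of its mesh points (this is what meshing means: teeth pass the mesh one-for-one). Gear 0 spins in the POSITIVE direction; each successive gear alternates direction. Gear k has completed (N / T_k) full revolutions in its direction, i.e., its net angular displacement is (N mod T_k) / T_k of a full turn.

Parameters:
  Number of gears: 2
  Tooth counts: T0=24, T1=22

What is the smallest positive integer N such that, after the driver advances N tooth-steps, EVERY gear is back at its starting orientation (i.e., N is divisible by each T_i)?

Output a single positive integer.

Gear k returns to start when N is a multiple of T_k.
All gears at start simultaneously when N is a common multiple of [24, 22]; the smallest such N is lcm(24, 22).
Start: lcm = T0 = 24
Fold in T1=22: gcd(24, 22) = 2; lcm(24, 22) = 24 * 22 / 2 = 528 / 2 = 264
Full cycle length = 264

Answer: 264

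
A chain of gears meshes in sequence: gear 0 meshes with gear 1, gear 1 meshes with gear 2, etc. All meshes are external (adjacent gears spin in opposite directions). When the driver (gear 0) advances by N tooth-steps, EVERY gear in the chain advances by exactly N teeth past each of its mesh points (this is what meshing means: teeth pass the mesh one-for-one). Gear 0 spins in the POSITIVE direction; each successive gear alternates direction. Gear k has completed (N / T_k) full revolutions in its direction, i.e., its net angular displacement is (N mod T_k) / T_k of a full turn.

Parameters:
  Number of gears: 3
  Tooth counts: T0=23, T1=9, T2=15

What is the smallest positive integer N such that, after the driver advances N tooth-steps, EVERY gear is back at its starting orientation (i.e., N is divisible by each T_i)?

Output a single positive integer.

Answer: 1035

Derivation:
Gear k returns to start when N is a multiple of T_k.
All gears at start simultaneously when N is a common multiple of [23, 9, 15]; the smallest such N is lcm(23, 9, 15).
Start: lcm = T0 = 23
Fold in T1=9: gcd(23, 9) = 1; lcm(23, 9) = 23 * 9 / 1 = 207 / 1 = 207
Fold in T2=15: gcd(207, 15) = 3; lcm(207, 15) = 207 * 15 / 3 = 3105 / 3 = 1035
Full cycle length = 1035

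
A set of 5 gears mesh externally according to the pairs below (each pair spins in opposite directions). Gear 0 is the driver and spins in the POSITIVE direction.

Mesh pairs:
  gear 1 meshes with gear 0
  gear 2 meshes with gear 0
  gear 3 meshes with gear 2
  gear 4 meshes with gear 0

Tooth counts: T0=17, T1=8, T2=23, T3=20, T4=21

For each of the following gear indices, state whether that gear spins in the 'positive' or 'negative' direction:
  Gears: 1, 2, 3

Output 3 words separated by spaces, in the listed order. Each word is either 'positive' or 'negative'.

Gear 0 (driver): positive (depth 0)
  gear 1: meshes with gear 0 -> depth 1 -> negative (opposite of gear 0)
  gear 2: meshes with gear 0 -> depth 1 -> negative (opposite of gear 0)
  gear 3: meshes with gear 2 -> depth 2 -> positive (opposite of gear 2)
  gear 4: meshes with gear 0 -> depth 1 -> negative (opposite of gear 0)
Queried indices 1, 2, 3 -> negative, negative, positive

Answer: negative negative positive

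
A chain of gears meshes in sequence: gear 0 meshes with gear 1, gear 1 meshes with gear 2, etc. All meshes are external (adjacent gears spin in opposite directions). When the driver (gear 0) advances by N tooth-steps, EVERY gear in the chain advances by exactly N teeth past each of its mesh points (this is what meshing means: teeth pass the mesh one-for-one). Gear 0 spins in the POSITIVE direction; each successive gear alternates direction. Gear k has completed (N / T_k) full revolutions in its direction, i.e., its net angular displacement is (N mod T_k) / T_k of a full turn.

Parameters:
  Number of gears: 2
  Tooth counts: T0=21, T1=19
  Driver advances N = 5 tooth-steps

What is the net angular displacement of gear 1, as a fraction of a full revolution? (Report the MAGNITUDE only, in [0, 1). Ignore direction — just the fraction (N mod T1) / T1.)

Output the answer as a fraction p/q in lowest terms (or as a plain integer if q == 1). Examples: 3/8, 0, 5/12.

Answer: 5/19

Derivation:
Chain of 2 gears, tooth counts: [21, 19]
  gear 0: T0=21, direction=positive, advance = 5 mod 21 = 5 teeth = 5/21 turn
  gear 1: T1=19, direction=negative, advance = 5 mod 19 = 5 teeth = 5/19 turn
Gear 1: 5 mod 19 = 5
Fraction = 5 / 19 = 5/19 (gcd(5,19)=1) = 5/19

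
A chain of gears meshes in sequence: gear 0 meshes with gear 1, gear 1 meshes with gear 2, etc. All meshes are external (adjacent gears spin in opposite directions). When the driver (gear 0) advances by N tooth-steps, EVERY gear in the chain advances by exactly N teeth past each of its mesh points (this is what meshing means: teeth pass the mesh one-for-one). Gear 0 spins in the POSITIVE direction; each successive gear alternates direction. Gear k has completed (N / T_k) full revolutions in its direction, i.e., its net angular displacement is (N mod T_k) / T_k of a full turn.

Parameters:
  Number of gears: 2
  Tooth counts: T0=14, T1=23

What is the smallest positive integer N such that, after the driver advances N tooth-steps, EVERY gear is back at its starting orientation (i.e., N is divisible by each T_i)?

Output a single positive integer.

Answer: 322

Derivation:
Gear k returns to start when N is a multiple of T_k.
All gears at start simultaneously when N is a common multiple of [14, 23]; the smallest such N is lcm(14, 23).
Start: lcm = T0 = 14
Fold in T1=23: gcd(14, 23) = 1; lcm(14, 23) = 14 * 23 / 1 = 322 / 1 = 322
Full cycle length = 322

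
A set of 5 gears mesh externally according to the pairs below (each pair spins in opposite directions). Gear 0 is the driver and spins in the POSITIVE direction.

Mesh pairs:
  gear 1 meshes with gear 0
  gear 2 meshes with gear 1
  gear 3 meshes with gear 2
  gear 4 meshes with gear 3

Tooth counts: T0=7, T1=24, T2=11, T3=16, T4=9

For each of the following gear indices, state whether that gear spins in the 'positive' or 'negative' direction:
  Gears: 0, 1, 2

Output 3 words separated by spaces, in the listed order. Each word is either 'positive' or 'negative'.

Answer: positive negative positive

Derivation:
Gear 0 (driver): positive (depth 0)
  gear 1: meshes with gear 0 -> depth 1 -> negative (opposite of gear 0)
  gear 2: meshes with gear 1 -> depth 2 -> positive (opposite of gear 1)
  gear 3: meshes with gear 2 -> depth 3 -> negative (opposite of gear 2)
  gear 4: meshes with gear 3 -> depth 4 -> positive (opposite of gear 3)
Queried indices 0, 1, 2 -> positive, negative, positive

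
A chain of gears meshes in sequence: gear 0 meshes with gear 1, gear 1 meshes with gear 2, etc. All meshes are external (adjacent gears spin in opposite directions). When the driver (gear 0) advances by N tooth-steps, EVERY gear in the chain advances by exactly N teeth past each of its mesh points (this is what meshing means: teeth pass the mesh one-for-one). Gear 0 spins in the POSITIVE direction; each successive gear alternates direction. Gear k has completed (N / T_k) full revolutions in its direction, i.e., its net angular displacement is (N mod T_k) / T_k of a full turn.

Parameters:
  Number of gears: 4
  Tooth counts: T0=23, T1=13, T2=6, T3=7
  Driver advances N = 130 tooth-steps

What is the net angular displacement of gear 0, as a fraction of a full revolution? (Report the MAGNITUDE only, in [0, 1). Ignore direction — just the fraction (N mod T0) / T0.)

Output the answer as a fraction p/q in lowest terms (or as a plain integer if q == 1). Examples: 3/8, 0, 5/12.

Chain of 4 gears, tooth counts: [23, 13, 6, 7]
  gear 0: T0=23, direction=positive, advance = 130 mod 23 = 15 teeth = 15/23 turn
  gear 1: T1=13, direction=negative, advance = 130 mod 13 = 0 teeth = 0/13 turn
  gear 2: T2=6, direction=positive, advance = 130 mod 6 = 4 teeth = 4/6 turn
  gear 3: T3=7, direction=negative, advance = 130 mod 7 = 4 teeth = 4/7 turn
Gear 0: 130 mod 23 = 15
Fraction = 15 / 23 = 15/23 (gcd(15,23)=1) = 15/23

Answer: 15/23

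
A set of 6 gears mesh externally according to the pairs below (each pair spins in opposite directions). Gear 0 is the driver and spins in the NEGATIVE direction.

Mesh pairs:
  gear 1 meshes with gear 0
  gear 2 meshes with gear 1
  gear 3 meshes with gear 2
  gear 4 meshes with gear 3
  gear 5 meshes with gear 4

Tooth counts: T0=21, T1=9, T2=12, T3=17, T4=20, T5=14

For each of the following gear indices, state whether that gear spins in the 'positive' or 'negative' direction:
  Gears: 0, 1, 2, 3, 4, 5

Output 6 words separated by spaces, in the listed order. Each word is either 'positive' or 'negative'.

Answer: negative positive negative positive negative positive

Derivation:
Gear 0 (driver): negative (depth 0)
  gear 1: meshes with gear 0 -> depth 1 -> positive (opposite of gear 0)
  gear 2: meshes with gear 1 -> depth 2 -> negative (opposite of gear 1)
  gear 3: meshes with gear 2 -> depth 3 -> positive (opposite of gear 2)
  gear 4: meshes with gear 3 -> depth 4 -> negative (opposite of gear 3)
  gear 5: meshes with gear 4 -> depth 5 -> positive (opposite of gear 4)
Queried indices 0, 1, 2, 3, 4, 5 -> negative, positive, negative, positive, negative, positive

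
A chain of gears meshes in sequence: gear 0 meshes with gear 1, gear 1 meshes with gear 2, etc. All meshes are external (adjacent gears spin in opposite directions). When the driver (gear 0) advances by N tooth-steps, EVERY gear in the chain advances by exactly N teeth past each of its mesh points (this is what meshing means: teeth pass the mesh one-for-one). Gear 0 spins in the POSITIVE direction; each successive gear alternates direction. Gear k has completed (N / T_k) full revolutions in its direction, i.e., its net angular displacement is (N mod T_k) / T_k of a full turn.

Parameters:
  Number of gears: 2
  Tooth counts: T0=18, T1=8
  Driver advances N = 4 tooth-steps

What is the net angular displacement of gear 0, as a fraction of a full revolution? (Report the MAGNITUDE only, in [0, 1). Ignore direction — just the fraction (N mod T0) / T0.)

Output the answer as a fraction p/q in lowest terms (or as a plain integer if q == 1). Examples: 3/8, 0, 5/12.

Chain of 2 gears, tooth counts: [18, 8]
  gear 0: T0=18, direction=positive, advance = 4 mod 18 = 4 teeth = 4/18 turn
  gear 1: T1=8, direction=negative, advance = 4 mod 8 = 4 teeth = 4/8 turn
Gear 0: 4 mod 18 = 4
Fraction = 4 / 18 = 2/9 (gcd(4,18)=2) = 2/9

Answer: 2/9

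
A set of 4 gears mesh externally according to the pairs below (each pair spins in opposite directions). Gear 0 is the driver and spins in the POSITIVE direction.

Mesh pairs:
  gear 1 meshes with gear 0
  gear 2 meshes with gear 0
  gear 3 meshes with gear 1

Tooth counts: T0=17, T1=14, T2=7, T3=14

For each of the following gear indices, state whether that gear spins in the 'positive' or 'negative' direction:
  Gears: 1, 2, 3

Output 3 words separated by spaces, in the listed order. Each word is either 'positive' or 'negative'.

Gear 0 (driver): positive (depth 0)
  gear 1: meshes with gear 0 -> depth 1 -> negative (opposite of gear 0)
  gear 2: meshes with gear 0 -> depth 1 -> negative (opposite of gear 0)
  gear 3: meshes with gear 1 -> depth 2 -> positive (opposite of gear 1)
Queried indices 1, 2, 3 -> negative, negative, positive

Answer: negative negative positive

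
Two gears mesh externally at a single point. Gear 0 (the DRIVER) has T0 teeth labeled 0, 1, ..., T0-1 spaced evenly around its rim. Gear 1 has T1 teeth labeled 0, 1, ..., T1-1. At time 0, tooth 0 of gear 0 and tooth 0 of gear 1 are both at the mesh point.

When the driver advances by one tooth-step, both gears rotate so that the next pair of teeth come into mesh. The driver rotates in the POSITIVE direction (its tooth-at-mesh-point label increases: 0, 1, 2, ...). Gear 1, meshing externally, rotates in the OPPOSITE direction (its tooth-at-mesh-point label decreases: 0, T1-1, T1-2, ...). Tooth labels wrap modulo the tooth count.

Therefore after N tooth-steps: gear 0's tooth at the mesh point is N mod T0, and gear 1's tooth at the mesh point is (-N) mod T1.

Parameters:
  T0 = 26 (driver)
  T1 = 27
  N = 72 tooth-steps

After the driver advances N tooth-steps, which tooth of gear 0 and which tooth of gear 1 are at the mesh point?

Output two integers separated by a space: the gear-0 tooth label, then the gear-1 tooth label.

Answer: 20 9

Derivation:
Gear 0 (driver, T0=26): tooth at mesh = N mod T0
  72 = 2 * 26 + 20, so 72 mod 26 = 20
  gear 0 tooth = 20
Gear 1 (driven, T1=27): tooth at mesh = (-N) mod T1
  72 = 2 * 27 + 18, so 72 mod 27 = 18
  (-72) mod 27 = (-18) mod 27 = 27 - 18 = 9
Mesh after 72 steps: gear-0 tooth 20 meets gear-1 tooth 9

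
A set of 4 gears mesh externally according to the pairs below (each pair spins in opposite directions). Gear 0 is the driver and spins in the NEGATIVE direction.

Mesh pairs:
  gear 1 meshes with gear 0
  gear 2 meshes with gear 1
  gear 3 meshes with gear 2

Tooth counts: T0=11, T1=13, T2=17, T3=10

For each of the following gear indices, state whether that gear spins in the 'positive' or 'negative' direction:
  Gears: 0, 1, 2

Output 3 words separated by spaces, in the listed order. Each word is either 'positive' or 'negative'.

Gear 0 (driver): negative (depth 0)
  gear 1: meshes with gear 0 -> depth 1 -> positive (opposite of gear 0)
  gear 2: meshes with gear 1 -> depth 2 -> negative (opposite of gear 1)
  gear 3: meshes with gear 2 -> depth 3 -> positive (opposite of gear 2)
Queried indices 0, 1, 2 -> negative, positive, negative

Answer: negative positive negative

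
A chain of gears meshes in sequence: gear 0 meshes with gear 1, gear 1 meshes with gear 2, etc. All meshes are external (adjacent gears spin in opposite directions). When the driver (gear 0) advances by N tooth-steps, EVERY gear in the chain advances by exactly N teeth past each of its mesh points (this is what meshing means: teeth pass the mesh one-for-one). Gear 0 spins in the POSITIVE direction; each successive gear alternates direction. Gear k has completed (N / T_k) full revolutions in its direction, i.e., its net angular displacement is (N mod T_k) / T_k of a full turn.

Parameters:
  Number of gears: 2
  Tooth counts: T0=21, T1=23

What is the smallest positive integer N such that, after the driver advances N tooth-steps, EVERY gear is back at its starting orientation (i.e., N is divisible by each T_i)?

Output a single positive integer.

Gear k returns to start when N is a multiple of T_k.
All gears at start simultaneously when N is a common multiple of [21, 23]; the smallest such N is lcm(21, 23).
Start: lcm = T0 = 21
Fold in T1=23: gcd(21, 23) = 1; lcm(21, 23) = 21 * 23 / 1 = 483 / 1 = 483
Full cycle length = 483

Answer: 483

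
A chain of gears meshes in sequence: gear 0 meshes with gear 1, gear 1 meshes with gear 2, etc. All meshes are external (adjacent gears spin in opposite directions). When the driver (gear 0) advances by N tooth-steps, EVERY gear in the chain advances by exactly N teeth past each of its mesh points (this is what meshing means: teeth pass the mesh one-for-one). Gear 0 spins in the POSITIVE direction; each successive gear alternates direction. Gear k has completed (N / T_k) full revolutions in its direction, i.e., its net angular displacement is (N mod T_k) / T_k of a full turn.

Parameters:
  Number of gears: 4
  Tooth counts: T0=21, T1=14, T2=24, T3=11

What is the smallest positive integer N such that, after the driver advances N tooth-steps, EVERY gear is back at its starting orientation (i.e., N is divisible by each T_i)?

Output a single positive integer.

Gear k returns to start when N is a multiple of T_k.
All gears at start simultaneously when N is a common multiple of [21, 14, 24, 11]; the smallest such N is lcm(21, 14, 24, 11).
Start: lcm = T0 = 21
Fold in T1=14: gcd(21, 14) = 7; lcm(21, 14) = 21 * 14 / 7 = 294 / 7 = 42
Fold in T2=24: gcd(42, 24) = 6; lcm(42, 24) = 42 * 24 / 6 = 1008 / 6 = 168
Fold in T3=11: gcd(168, 11) = 1; lcm(168, 11) = 168 * 11 / 1 = 1848 / 1 = 1848
Full cycle length = 1848

Answer: 1848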